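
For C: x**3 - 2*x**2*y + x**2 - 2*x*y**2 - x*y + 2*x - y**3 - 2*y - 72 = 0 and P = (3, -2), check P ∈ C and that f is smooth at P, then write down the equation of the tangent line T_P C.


Tangent line at P: 53*x - 11*y - 181 = 0.

Step 1: f(3, -2) = 0, so P lies on C.
Step 2: partial derivatives
  f_x(x, y) = 3*x**2 - 4*x*y + 2*x - 2*y**2 - y + 2, f_y(x, y) = -2*x**2 - 4*x*y - x - 3*y**2 - 2.
  f_x(P) = 53, f_y(P) = -11 (gradient nonzero, so P is smooth).
Step 3: tangent line at P: 53·(x − 3) + -11·(y − -2) = 0.
Expanding: 53*x - 11*y - 181 = 0.


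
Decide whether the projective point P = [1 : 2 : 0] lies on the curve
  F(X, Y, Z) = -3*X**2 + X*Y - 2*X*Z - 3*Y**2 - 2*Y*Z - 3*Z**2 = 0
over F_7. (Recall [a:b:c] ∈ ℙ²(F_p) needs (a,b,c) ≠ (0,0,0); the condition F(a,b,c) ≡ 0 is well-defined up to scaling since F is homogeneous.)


F(1,2,0) ≡ 1 (mod 7); P is NOT on the curve.

Evaluate F(1, 2, 0) term-by-term (mod 7).
  -3*X**2 ↦ -3·1·1·1 = -3
  X*Y ↦ 1·1·2·1 = 2
  -2*X*Z ↦ -2·1·1·0 = 0
  -3*Y**2 ↦ -3·1·4·1 = -12
  -2*Y*Z ↦ -2·1·2·0 = 0
  -3*Z**2 ↦ -3·1·1·0 = 0
Sum: F(1, 2, 0) = (-3) + (2) + (0) + (-12) + (0) + (0) = -13.
Reducing mod 7: -13 ≡ 1 (mod 7).
Since F(a, b, c) ≡ 1 ≠ 0 (mod 7), P does NOT lie on the curve.


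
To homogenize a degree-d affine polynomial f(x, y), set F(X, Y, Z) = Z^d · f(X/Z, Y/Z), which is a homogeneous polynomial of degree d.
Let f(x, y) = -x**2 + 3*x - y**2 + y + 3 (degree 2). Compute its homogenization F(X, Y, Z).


F(X, Y, Z) = -X**2 + 3*X*Z - Y**2 + Y*Z + 3*Z**2

deg(f) = 2.
Substitute x = X/Z, y = Y/Z into f, then multiply by Z^2.
  monomial -1·x^2·y^0 ↦ -1·X^2·Y^0·Z^0.
  monomial 3·x^1·y^0 ↦ 3·X^1·Y^0·Z^1.
  monomial -1·x^0·y^2 ↦ -1·X^0·Y^2·Z^0.
  monomial 1·x^0·y^1 ↦ 1·X^0·Y^1·Z^1.
  monomial 3·x^0·y^0 ↦ 3·X^0·Y^0·Z^2.
Collecting: F(X, Y, Z) = -X**2 + 3*X*Z - Y**2 + Y*Z + 3*Z**2.


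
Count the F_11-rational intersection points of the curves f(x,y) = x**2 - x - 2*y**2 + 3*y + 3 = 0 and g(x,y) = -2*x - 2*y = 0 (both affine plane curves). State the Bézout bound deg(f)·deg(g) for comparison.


Common zeros: ∅; count = 0; Bézout bound = 2.

deg(f) = 2, deg(g) = 1, so Bézout bound = 2.
Scan x ∈ F_11. For each x, list the y ∈ F_11 with f(x, y) ≡ 0 and those with g(x, y) ≡ 0 (mod 11); the common zeros in that column are the intersection.
  x = 0: f ≡ 0 at y ∈ {9}; g ≡ 0 at y ∈ {0}; common: ∅.
  x = 1: f ≡ 0 at y ∈ {9}; g ≡ 0 at y ∈ {10}; common: ∅.
  x = 2: f ≡ 0 at y ∈ {8, 10}; g ≡ 0 at y ∈ {9}; common: ∅.
  x = 3: f ≡ 0 at y ∈ {3, 4}; g ≡ 0 at y ∈ {8}; common: ∅.
  x = 4: f ≡ 0 at y ∈ ∅; g ≡ 0 at y ∈ {7}; common: ∅.
  x = 5: f ≡ 0 at y ∈ ∅; g ≡ 0 at y ∈ {6}; common: ∅.
  x = 6: f ≡ 0 at y ∈ {0, 7}; g ≡ 0 at y ∈ {5}; common: ∅.
  x = 7: f ≡ 0 at y ∈ ∅; g ≡ 0 at y ∈ {4}; common: ∅.
  x = 8: f ≡ 0 at y ∈ ∅; g ≡ 0 at y ∈ {3}; common: ∅.
  x = 9: f ≡ 0 at y ∈ {3, 4}; g ≡ 0 at y ∈ {2}; common: ∅.
  x = 10: f ≡ 0 at y ∈ {8, 10}; g ≡ 0 at y ∈ {1}; common: ∅.
Collecting: common zeros = ∅, so the count is 0.
Comparison with the Bézout bound: 0 ≤ 2 = deg(f)·deg(g), as expected for curves with no common component (the affine F_11-count falls short of the bound because intersections may lie at infinity, over extension fields, or carry multiplicity).


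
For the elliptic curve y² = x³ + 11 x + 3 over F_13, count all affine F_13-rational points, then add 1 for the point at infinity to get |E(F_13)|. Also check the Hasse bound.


Affine points = {(0, 4), (0, 9), (5, 1), (5, 12), (6, 5), (6, 8), (9, 5), (9, 8), (11, 5), (11, 8), (12, 2), (12, 11)}; affine count = 12; |E(F_13)| = 13.

Discriminant check: Δ ∝ 4a³ + 27b² = 4·11³ + 27·3² = 4·1331 + 27·9 ≡ 3 (mod 13). Nonzero ⇒ E is nonsingular.
For each x ∈ F_13, compute rhs = x³ + 11·x + 3 mod 13, then count y ∈ F_13 with y² ≡ rhs.
  x = 0: rhs = 3, matching y values: 4, 9 (2 points).
  x = 1: rhs = 2, matching y values: none (0 points).
  x = 2: rhs = 7, matching y values: none (0 points).
  x = 3: rhs = 11, matching y values: none (0 points).
  x = 4: rhs = 7, matching y values: none (0 points).
  x = 5: rhs = 1, matching y values: 1, 12 (2 points).
  x = 6: rhs = 12, matching y values: 5, 8 (2 points).
  x = 7: rhs = 7, matching y values: none (0 points).
  x = 8: rhs = 5, matching y values: none (0 points).
  x = 9: rhs = 12, matching y values: 5, 8 (2 points).
  x = 10: rhs = 8, matching y values: none (0 points).
  x = 11: rhs = 12, matching y values: 5, 8 (2 points).
  x = 12: rhs = 4, matching y values: 2, 11 (2 points).
Total affine count: 12.
Full point count |E(F_13)| = 12 + 1 = 13.
Hasse bound: |13 − (13+1)| = |-1| = 1 ≤ 2√13 ≈ 7.2111 ✓.


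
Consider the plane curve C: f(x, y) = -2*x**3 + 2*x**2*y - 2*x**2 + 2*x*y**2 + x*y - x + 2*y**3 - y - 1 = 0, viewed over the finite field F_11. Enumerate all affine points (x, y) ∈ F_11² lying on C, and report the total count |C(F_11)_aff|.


Affine F_11-points: {(0, 1), (1, 1), (1, 2), (1, 7), (4, 0), (4, 3), (4, 4), (5, 3), (5, 4), (5, 10), (7, 0), (8, 7), (9, 9), (10, 0), (10, 1)}; count = 15.

For each of the 121 pairs (x, y) ∈ F_11², evaluate f(x, y) mod 11. Record the zeros.
  x = 0: [0↦10, 1↦0, 2↦2, 3↦6, 4↦2, 5↦2, 6↦7, 7↦7, 8↦3, 9↦7, 10↦9]  zeros at y ∈ {1}
  x = 1: [0↦5, 1↦0, 2↦0, 3↦6, 4↦8, 5↦7, 6↦4, 7↦0, 8↦7, 9↦4, 10↦3]  zeros at y ∈ {1, 2, 7}
  x = 2: [0↦6, 1↦10, 2↦1, 3↦2, 4↦3, 5↦5, 6↦9, 7↦5, 8↦5, 9↦10, 10↦10]  zeros at y ∈ ∅
  x = 3: [0↦1, 1↦7, 2↦4, 3↦4, 4↦8, 5↦6, 6↦10, 7↦10, 8↦7, 9↦2, 10↦7]  zeros at y ∈ ∅
  x = 4: [0↦0, 1↦1, 2↦8, 3↦0, 4↦0, 5↦9, 6↦6, 7↦3, 8↦1, 9↦1, 10↦4]  zeros at y ∈ {0, 3, 4}
  x = 5: [0↦2, 1↦2, 2↦1, 3↦0, 4↦0, 5↦2, 6↦7, 7↦5, 8↦8, 9↦6, 10↦0]  zeros at y ∈ {3, 4, 10}
  x = 6: [0↦6, 1↦9, 2↦4, 3↦3, 4↦7, 5↦6, 6↦1, 7↦4, 8↦5, 9↦5, 10↦5]  zeros at y ∈ ∅
  x = 7: [0↦0, 1↦10, 2↦5, 3↦8, 4↦9, 5↦9, 6↦9, 7↦10, 8↦2, 9↦8, 10↦7]  zeros at y ∈ {0}
  x = 8: [0↦5, 1↦4, 2↦3, 3↦3, 4↦5, 5↦10, 6↦8, 7↦0, 8↦9, 9↦3, 10↦5]  zeros at y ∈ {7}
  x = 9: [0↦9, 1↦1, 2↦8, 3↦9, 4↦5, 5↦8, 6↦8, 7↦6, 8↦3, 9↦0, 10↦9]  zeros at y ∈ {9}
  x = 10: [0↦0, 1↦0, 2↦8, 3↦3, 4↦8, 5↦2, 6↦8, 7↦5, 8↦5, 9↦9, 10↦7]  zeros at y ∈ {0, 1}
Collecting zeros: affine points = {(0, 1), (1, 1), (1, 2), (1, 7), (4, 0), (4, 3), (4, 4), (5, 3), (5, 4), (5, 10), (7, 0), (8, 7), (9, 9), (10, 0), (10, 1)}.
Total count |C(F_11)_aff| = 15.


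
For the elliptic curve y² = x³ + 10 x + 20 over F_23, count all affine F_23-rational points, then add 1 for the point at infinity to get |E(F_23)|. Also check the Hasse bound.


Affine points = {(1, 10), (1, 13), (2, 5), (2, 18), (3, 10), (3, 13), (4, 3), (4, 20), (10, 4), (10, 19), (11, 9), (11, 14), (13, 1), (13, 22), (14, 11), (14, 12), (15, 7), (15, 16), (18, 11), (18, 12), (19, 10), (19, 13), (20, 3), (20, 20), (22, 3), (22, 20)}; affine count = 26; |E(F_23)| = 27.

Discriminant check: Δ ∝ 4a³ + 27b² = 4·10³ + 27·20² = 4·1000 + 27·400 ≡ 11 (mod 23). Nonzero ⇒ E is nonsingular.
For each x ∈ F_23, compute rhs = x³ + 10·x + 20 mod 23, then count y ∈ F_23 with y² ≡ rhs.
  x = 0: rhs = 20, matching y values: none (0 points).
  x = 1: rhs = 8, matching y values: 10, 13 (2 points).
  x = 2: rhs = 2, matching y values: 5, 18 (2 points).
  x = 3: rhs = 8, matching y values: 10, 13 (2 points).
  x = 4: rhs = 9, matching y values: 3, 20 (2 points).
  x = 5: rhs = 11, matching y values: none (0 points).
  x = 6: rhs = 20, matching y values: none (0 points).
  x = 7: rhs = 19, matching y values: none (0 points).
  x = 8: rhs = 14, matching y values: none (0 points).
  x = 9: rhs = 11, matching y values: none (0 points).
  x = 10: rhs = 16, matching y values: 4, 19 (2 points).
  x = 11: rhs = 12, matching y values: 9, 14 (2 points).
  x = 12: rhs = 5, matching y values: none (0 points).
  x = 13: rhs = 1, matching y values: 1, 22 (2 points).
  x = 14: rhs = 6, matching y values: 11, 12 (2 points).
  x = 15: rhs = 3, matching y values: 7, 16 (2 points).
  x = 16: rhs = 21, matching y values: none (0 points).
  x = 17: rhs = 20, matching y values: none (0 points).
  x = 18: rhs = 6, matching y values: 11, 12 (2 points).
  x = 19: rhs = 8, matching y values: 10, 13 (2 points).
  x = 20: rhs = 9, matching y values: 3, 20 (2 points).
  x = 21: rhs = 15, matching y values: none (0 points).
  x = 22: rhs = 9, matching y values: 3, 20 (2 points).
Total affine count: 26.
Full point count |E(F_23)| = 26 + 1 = 27.
Hasse bound: |27 − (23+1)| = |3| = 3 ≤ 2√23 ≈ 9.5917 ✓.


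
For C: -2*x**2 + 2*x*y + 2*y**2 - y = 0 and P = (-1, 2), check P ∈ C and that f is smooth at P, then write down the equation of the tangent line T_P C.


Tangent line at P: 8*x + 5*y - 2 = 0.

Step 1: f(-1, 2) = 0, so P lies on C.
Step 2: partial derivatives
  f_x(x, y) = -4*x + 2*y, f_y(x, y) = 2*x + 4*y - 1.
  f_x(P) = 8, f_y(P) = 5 (gradient nonzero, so P is smooth).
Step 3: tangent line at P: 8·(x − -1) + 5·(y − 2) = 0.
Expanding: 8*x + 5*y - 2 = 0.


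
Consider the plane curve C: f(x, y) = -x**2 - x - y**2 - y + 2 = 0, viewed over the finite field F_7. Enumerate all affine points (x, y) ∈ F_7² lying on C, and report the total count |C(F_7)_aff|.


Affine F_7-points: {(0, 1), (0, 5), (1, 0), (1, 6), (5, 0), (5, 6), (6, 1), (6, 5)}; count = 8.

For each of the 49 pairs (x, y) ∈ F_7², evaluate f(x, y) mod 7. Record the zeros.
  x = 0: [0↦2, 1↦0, 2↦3, 3↦4, 4↦3, 5↦0, 6↦2]  zeros at y ∈ {1, 5}
  x = 1: [0↦0, 1↦5, 2↦1, 3↦2, 4↦1, 5↦5, 6↦0]  zeros at y ∈ {0, 6}
  x = 2: [0↦3, 1↦1, 2↦4, 3↦5, 4↦4, 5↦1, 6↦3]  zeros at y ∈ ∅
  x = 3: [0↦4, 1↦2, 2↦5, 3↦6, 4↦5, 5↦2, 6↦4]  zeros at y ∈ ∅
  x = 4: [0↦3, 1↦1, 2↦4, 3↦5, 4↦4, 5↦1, 6↦3]  zeros at y ∈ ∅
  x = 5: [0↦0, 1↦5, 2↦1, 3↦2, 4↦1, 5↦5, 6↦0]  zeros at y ∈ {0, 6}
  x = 6: [0↦2, 1↦0, 2↦3, 3↦4, 4↦3, 5↦0, 6↦2]  zeros at y ∈ {1, 5}
Collecting zeros: affine points = {(0, 1), (0, 5), (1, 0), (1, 6), (5, 0), (5, 6), (6, 1), (6, 5)}.
Total count |C(F_7)_aff| = 8.


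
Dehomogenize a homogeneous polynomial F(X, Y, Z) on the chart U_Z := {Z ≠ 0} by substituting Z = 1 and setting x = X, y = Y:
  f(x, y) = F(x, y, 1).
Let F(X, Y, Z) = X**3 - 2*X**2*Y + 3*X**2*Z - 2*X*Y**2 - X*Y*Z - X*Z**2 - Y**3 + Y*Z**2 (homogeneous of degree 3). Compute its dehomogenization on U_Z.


f(x, y) = x**3 - 2*x**2*y + 3*x**2 - 2*x*y**2 - x*y - x - y**3 + y

On U_Z we set Z = 1. Each monomial c·X^i·Y^j·Z^k in F becomes c·x^i·y^j·1^k = c·x^i·y^j.
Substituting Z = 1: F(X, Y, 1) = x**3 - 2*x**2*y + 3*x**2 - 2*x*y**2 - x*y - x - y**3 + y.
Note: deg(f) ≤ deg(F) = 3; strict inequality happens when F is divisible by Z (lost terms).


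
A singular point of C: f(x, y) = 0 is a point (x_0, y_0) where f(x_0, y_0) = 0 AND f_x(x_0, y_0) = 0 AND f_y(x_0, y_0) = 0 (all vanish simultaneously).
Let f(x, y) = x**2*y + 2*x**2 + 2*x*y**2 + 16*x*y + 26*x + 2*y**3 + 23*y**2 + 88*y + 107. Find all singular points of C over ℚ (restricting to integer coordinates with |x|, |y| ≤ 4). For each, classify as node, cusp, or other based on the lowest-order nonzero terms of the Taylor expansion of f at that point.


Singular points: {(-2, -3)}; classification: node.

Compute partial derivatives:
  f_x = 2*x*y + 4*x + 2*y**2 + 16*y + 26.
  f_y = x**2 + 4*x*y + 16*x + 6*y**2 + 46*y + 88.
Scan x_0 ∈ {−4, ..., 4}. For each x_0, f_y(x_0, y) is a polynomial in y; find its integer roots y ∈ {−4, ..., 4}, then test f_x and f at those candidates.
  x = -4: f_y(-4, y) = 6*y**2 + 30*y + 40; no integer root y with |y| ≤ 4.
  x = -3: f_y(-3, y) = 6*y**2 + 34*y + 49; no integer root y with |y| ≤ 4.
  x = -2: f_y(-2, y) = 6*y**2 + 38*y + 60; vanishes at y ∈ {-3}. (-2, -3): f_x = 0, f = 0 — SINGULAR.
  x = -1: f_y(-1, y) = 6*y**2 + 42*y + 73; no integer root y with |y| ≤ 4.
  x = 0: f_y(0, y) = 6*y**2 + 46*y + 88; vanishes at y ∈ {-4}. (0, -4): f_x = -6 ≠ 0.
  x = 1: f_y(1, y) = 6*y**2 + 50*y + 105; no integer root y with |y| ≤ 4.
  x = 2: f_y(2, y) = 6*y**2 + 54*y + 124; no integer root y with |y| ≤ 4.
  x = 3: f_y(3, y) = 6*y**2 + 58*y + 145; no integer root y with |y| ≤ 4.
  x = 4: f_y(4, y) = 6*y**2 + 62*y + 168; no integer root y with |y| ≤ 4.
Only singular point on the grid: (-2, -3).
Classify: substitute x = -2 + u, y = -3 + v and expand: f = u**2*v - u**2 + 2*u*v**2 + 2*v**3 + v**2.
No constant or linear terms (consistent with a singular point). Quadratic part: -u**2 + v**2. Cubic part: u**2*v + 2*u*v**2 + 2*v**3.
The quadratic part v**2 - u**2 = (v − u)(v + u) splits into two distinct linear factors, so there are two distinct tangent lines y − -3 = ±(x − -2) — this is a node (ordinary double point).
Classification: node.


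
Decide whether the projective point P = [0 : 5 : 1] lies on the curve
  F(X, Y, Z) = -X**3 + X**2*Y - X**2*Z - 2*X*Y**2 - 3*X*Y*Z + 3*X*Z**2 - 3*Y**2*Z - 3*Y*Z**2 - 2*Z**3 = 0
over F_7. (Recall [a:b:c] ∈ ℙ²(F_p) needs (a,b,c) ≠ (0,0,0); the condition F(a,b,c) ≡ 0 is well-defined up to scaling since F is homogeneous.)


F(0,5,1) ≡ 6 (mod 7); P is NOT on the curve.

Evaluate F(0, 5, 1) term-by-term (mod 7).
  -X**3 ↦ -1·0·1·1 = 0
  X**2*Y ↦ 1·0·5·1 = 0
  -X**2*Z ↦ -1·0·1·1 = 0
  -2*X*Y**2 ↦ -2·0·25·1 = 0
  -3*X*Y*Z ↦ -3·0·5·1 = 0
  3*X*Z**2 ↦ 3·0·1·1 = 0
  -3*Y**2*Z ↦ -3·1·25·1 = -75
  -3*Y*Z**2 ↦ -3·1·5·1 = -15
  -2*Z**3 ↦ -2·1·1·1 = -2
Sum: F(0, 5, 1) = (0) + (0) + (0) + (0) + (0) + (0) + (-75) + (-15) + (-2) = -92.
Reducing mod 7: -92 ≡ 6 (mod 7).
Since F(a, b, c) ≡ 6 ≠ 0 (mod 7), P does NOT lie on the curve.


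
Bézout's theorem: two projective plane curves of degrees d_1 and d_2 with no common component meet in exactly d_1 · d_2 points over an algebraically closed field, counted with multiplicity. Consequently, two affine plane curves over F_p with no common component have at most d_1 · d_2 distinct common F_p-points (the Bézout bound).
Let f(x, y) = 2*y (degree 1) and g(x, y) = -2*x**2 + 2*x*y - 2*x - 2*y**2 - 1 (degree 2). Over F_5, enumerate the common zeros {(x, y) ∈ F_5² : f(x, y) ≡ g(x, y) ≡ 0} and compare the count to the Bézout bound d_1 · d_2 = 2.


Common zeros: {(1, 0), (3, 0)}; count = 2; Bézout bound = 2.

deg(f) = 1, deg(g) = 2, so Bézout bound = 2.
Scan x ∈ F_5. For each x, list the y ∈ F_5 with f(x, y) ≡ 0 and those with g(x, y) ≡ 0 (mod 5); the common zeros in that column are the intersection.
  x = 0: f ≡ 0 at y ∈ {0}; g ≡ 0 at y ∈ ∅; common: ∅.
  x = 1: f ≡ 0 at y ∈ {0}; g ≡ 0 at y ∈ {0, 1}; common: {0}.
  x = 2: f ≡ 0 at y ∈ {0}; g ≡ 0 at y ∈ ∅; common: ∅.
  x = 3: f ≡ 0 at y ∈ {0}; g ≡ 0 at y ∈ {0, 3}; common: {0}.
  x = 4: f ≡ 0 at y ∈ {0}; g ≡ 0 at y ∈ {1, 3}; common: ∅.
Collecting: common zeros = {(1, 0), (3, 0)}, so the count is 2.
Comparison with the Bézout bound: 2 ≤ 2 = deg(f)·deg(g), as expected for curves with no common component (the bound is attained).


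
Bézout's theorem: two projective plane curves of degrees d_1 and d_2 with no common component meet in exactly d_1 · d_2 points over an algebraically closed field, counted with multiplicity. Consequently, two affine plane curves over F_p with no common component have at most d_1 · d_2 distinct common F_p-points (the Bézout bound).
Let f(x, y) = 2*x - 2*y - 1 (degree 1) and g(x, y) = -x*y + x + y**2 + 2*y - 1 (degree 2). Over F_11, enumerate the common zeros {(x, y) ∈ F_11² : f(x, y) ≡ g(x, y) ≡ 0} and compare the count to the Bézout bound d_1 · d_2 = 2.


Common zeros: {(4, 9)}; count = 1; Bézout bound = 2.

deg(f) = 1, deg(g) = 2, so Bézout bound = 2.
Scan x ∈ F_11. For each x, list the y ∈ F_11 with f(x, y) ≡ 0 and those with g(x, y) ≡ 0 (mod 11); the common zeros in that column are the intersection.
  x = 0: f ≡ 0 at y ∈ {5}; g ≡ 0 at y ∈ ∅; common: ∅.
  x = 1: f ≡ 0 at y ∈ {6}; g ≡ 0 at y ∈ {0, 10}; common: ∅.
  x = 2: f ≡ 0 at y ∈ {7}; g ≡ 0 at y ∈ ∅; common: ∅.
  x = 3: f ≡ 0 at y ∈ {8}; g ≡ 0 at y ∈ {5, 7}; common: ∅.
  x = 4: f ≡ 0 at y ∈ {9}; g ≡ 0 at y ∈ {4, 9}; common: {9}.
  x = 5: f ≡ 0 at y ∈ {10}; g ≡ 0 at y ∈ {6, 8}; common: ∅.
  x = 6: f ≡ 0 at y ∈ {0}; g ≡ 0 at y ∈ ∅; common: ∅.
  x = 7: f ≡ 0 at y ∈ {1}; g ≡ 0 at y ∈ {2, 3}; common: ∅.
  x = 8: f ≡ 0 at y ∈ {2}; g ≡ 0 at y ∈ ∅; common: ∅.
  x = 9: f ≡ 0 at y ∈ {3}; g ≡ 0 at y ∈ ∅; common: ∅.
  x = 10: f ≡ 0 at y ∈ {4}; g ≡ 0 at y ∈ ∅; common: ∅.
Collecting: common zeros = {(4, 9)}, so the count is 1.
Comparison with the Bézout bound: 1 ≤ 2 = deg(f)·deg(g), as expected for curves with no common component (the affine F_11-count falls short of the bound because intersections may lie at infinity, over extension fields, or carry multiplicity).


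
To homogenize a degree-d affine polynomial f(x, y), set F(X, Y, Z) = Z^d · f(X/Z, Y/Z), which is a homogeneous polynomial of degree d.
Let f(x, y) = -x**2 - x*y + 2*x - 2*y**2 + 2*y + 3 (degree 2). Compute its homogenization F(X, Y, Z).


F(X, Y, Z) = -X**2 - X*Y + 2*X*Z - 2*Y**2 + 2*Y*Z + 3*Z**2

deg(f) = 2.
Substitute x = X/Z, y = Y/Z into f, then multiply by Z^2.
  monomial -1·x^2·y^0 ↦ -1·X^2·Y^0·Z^0.
  monomial -1·x^1·y^1 ↦ -1·X^1·Y^1·Z^0.
  monomial 2·x^1·y^0 ↦ 2·X^1·Y^0·Z^1.
  monomial -2·x^0·y^2 ↦ -2·X^0·Y^2·Z^0.
  monomial 2·x^0·y^1 ↦ 2·X^0·Y^1·Z^1.
  monomial 3·x^0·y^0 ↦ 3·X^0·Y^0·Z^2.
Collecting: F(X, Y, Z) = -X**2 - X*Y + 2*X*Z - 2*Y**2 + 2*Y*Z + 3*Z**2.


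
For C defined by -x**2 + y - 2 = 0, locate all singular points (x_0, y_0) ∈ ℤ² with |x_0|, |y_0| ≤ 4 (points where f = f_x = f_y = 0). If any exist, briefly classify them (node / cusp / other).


No singular points in the scanned grid; C is smooth there.

Compute partial derivatives:
  f_x = -2*x.
  f_y = 1.
f_y = 1 is a nonzero constant, so f_y never vanishes: no point (x, y) can satisfy f = f_x = f_y = 0. In particular no (x, y) ∈ {−4, ..., 4}² is singular; the curve is smooth.


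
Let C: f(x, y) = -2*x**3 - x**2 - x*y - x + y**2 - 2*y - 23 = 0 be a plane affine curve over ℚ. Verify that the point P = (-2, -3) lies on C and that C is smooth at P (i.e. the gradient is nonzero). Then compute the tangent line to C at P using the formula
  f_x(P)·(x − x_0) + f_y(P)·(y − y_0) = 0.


Tangent line at P: -18*x - 6*y - 54 = 0.

Step 1: f(-2, -3) = 0, so P lies on C.
Step 2: partial derivatives
  f_x(x, y) = -6*x**2 - 2*x - y - 1, f_y(x, y) = -x + 2*y - 2.
  f_x(P) = -18, f_y(P) = -6 (gradient nonzero, so P is smooth).
Step 3: tangent line at P: -18·(x − -2) + -6·(y − -3) = 0.
Expanding: -18*x - 6*y - 54 = 0.


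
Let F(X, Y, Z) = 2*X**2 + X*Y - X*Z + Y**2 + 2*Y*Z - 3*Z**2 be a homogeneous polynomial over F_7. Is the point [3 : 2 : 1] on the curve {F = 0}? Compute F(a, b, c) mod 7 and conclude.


F(3,2,1) ≡ 5 (mod 7); P is NOT on the curve.

Evaluate F(3, 2, 1) term-by-term (mod 7).
  2*X**2 ↦ 2·9·1·1 = 18
  X*Y ↦ 1·3·2·1 = 6
  -X*Z ↦ -1·3·1·1 = -3
  Y**2 ↦ 1·1·4·1 = 4
  2*Y*Z ↦ 2·1·2·1 = 4
  -3*Z**2 ↦ -3·1·1·1 = -3
Sum: F(3, 2, 1) = (18) + (6) + (-3) + (4) + (4) + (-3) = 26.
Reducing mod 7: 26 ≡ 5 (mod 7).
Since F(a, b, c) ≡ 5 ≠ 0 (mod 7), P does NOT lie on the curve.


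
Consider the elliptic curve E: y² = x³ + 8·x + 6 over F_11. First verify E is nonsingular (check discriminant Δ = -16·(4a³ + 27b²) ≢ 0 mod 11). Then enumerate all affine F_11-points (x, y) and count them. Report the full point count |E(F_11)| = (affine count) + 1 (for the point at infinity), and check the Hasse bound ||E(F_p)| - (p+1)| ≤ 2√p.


Affine points = {(1, 2), (1, 9), (4, 5), (4, 6), (7, 3), (7, 8), (9, 2), (9, 9)}; affine count = 8; |E(F_11)| = 9.

Discriminant check: Δ ∝ 4a³ + 27b² = 4·8³ + 27·6² = 4·512 + 27·36 ≡ 6 (mod 11). Nonzero ⇒ E is nonsingular.
For each x ∈ F_11, compute rhs = x³ + 8·x + 6 mod 11, then count y ∈ F_11 with y² ≡ rhs.
  x = 0: rhs = 6, matching y values: none (0 points).
  x = 1: rhs = 4, matching y values: 2, 9 (2 points).
  x = 2: rhs = 8, matching y values: none (0 points).
  x = 3: rhs = 2, matching y values: none (0 points).
  x = 4: rhs = 3, matching y values: 5, 6 (2 points).
  x = 5: rhs = 6, matching y values: none (0 points).
  x = 6: rhs = 6, matching y values: none (0 points).
  x = 7: rhs = 9, matching y values: 3, 8 (2 points).
  x = 8: rhs = 10, matching y values: none (0 points).
  x = 9: rhs = 4, matching y values: 2, 9 (2 points).
  x = 10: rhs = 8, matching y values: none (0 points).
Total affine count: 8.
Full point count |E(F_11)| = 8 + 1 = 9.
Hasse bound: |9 − (11+1)| = |-3| = 3 ≤ 2√11 ≈ 6.6332 ✓.


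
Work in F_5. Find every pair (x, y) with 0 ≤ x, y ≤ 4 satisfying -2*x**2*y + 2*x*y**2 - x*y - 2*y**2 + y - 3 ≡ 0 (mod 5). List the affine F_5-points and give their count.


Affine F_5-points: {(1, 1), (2, 1)}; count = 2.

For each of the 25 pairs (x, y) ∈ F_5², evaluate f(x, y) mod 5. Record the zeros.
  x = 0: [0↦2, 1↦1, 2↦1, 3↦2, 4↦4]  zeros at y ∈ ∅
  x = 1: [0↦2, 1↦0, 2↦3, 3↦1, 4↦4]  zeros at y ∈ {1}
  x = 2: [0↦2, 1↦0, 2↦2, 3↦3, 4↦3]  zeros at y ∈ {1}
  x = 3: [0↦2, 1↦1, 2↦3, 3↦3, 4↦1]  zeros at y ∈ ∅
  x = 4: [0↦2, 1↦3, 2↦1, 3↦1, 4↦3]  zeros at y ∈ ∅
Collecting zeros: affine points = {(1, 1), (2, 1)}.
Total count |C(F_5)_aff| = 2.


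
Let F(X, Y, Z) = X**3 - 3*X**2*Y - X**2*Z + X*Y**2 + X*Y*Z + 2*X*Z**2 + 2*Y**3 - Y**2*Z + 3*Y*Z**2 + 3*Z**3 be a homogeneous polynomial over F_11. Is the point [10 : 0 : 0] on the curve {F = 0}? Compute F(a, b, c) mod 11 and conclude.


F(10,0,0) ≡ 10 (mod 11); P is NOT on the curve.

Evaluate F(10, 0, 0) term-by-term (mod 11).
  X**3 ↦ 1·1000·1·1 = 1000
  -3*X**2*Y ↦ -3·100·0·1 = 0
  -X**2*Z ↦ -1·100·1·0 = 0
  X*Y**2 ↦ 1·10·0·1 = 0
  X*Y*Z ↦ 1·10·0·0 = 0
  2*X*Z**2 ↦ 2·10·1·0 = 0
  2*Y**3 ↦ 2·1·0·1 = 0
  -Y**2*Z ↦ -1·1·0·0 = 0
  3*Y*Z**2 ↦ 3·1·0·0 = 0
  3*Z**3 ↦ 3·1·1·0 = 0
Sum: F(10, 0, 0) = (1000) + (0) + (0) + (0) + (0) + (0) + (0) + (0) + (0) + (0) = 1000.
Reducing mod 11: 1000 ≡ 10 (mod 11).
Since F(a, b, c) ≡ 10 ≠ 0 (mod 11), P does NOT lie on the curve.


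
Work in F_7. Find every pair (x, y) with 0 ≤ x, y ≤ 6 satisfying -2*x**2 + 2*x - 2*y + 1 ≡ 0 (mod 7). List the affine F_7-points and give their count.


Affine F_7-points: {(0, 4), (1, 4), (2, 2), (3, 5), (4, 6), (5, 5), (6, 2)}; count = 7.

For each of the 49 pairs (x, y) ∈ F_7², evaluate f(x, y) mod 7. Record the zeros.
  x = 0: [0↦1, 1↦6, 2↦4, 3↦2, 4↦0, 5↦5, 6↦3]  zeros at y ∈ {4}
  x = 1: [0↦1, 1↦6, 2↦4, 3↦2, 4↦0, 5↦5, 6↦3]  zeros at y ∈ {4}
  x = 2: [0↦4, 1↦2, 2↦0, 3↦5, 4↦3, 5↦1, 6↦6]  zeros at y ∈ {2}
  x = 3: [0↦3, 1↦1, 2↦6, 3↦4, 4↦2, 5↦0, 6↦5]  zeros at y ∈ {5}
  x = 4: [0↦5, 1↦3, 2↦1, 3↦6, 4↦4, 5↦2, 6↦0]  zeros at y ∈ {6}
  x = 5: [0↦3, 1↦1, 2↦6, 3↦4, 4↦2, 5↦0, 6↦5]  zeros at y ∈ {5}
  x = 6: [0↦4, 1↦2, 2↦0, 3↦5, 4↦3, 5↦1, 6↦6]  zeros at y ∈ {2}
Collecting zeros: affine points = {(0, 4), (1, 4), (2, 2), (3, 5), (4, 6), (5, 5), (6, 2)}.
Total count |C(F_7)_aff| = 7.


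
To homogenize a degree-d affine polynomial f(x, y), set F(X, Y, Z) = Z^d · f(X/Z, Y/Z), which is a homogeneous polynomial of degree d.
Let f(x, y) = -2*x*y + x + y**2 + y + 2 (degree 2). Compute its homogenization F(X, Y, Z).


F(X, Y, Z) = -2*X*Y + X*Z + Y**2 + Y*Z + 2*Z**2

deg(f) = 2.
Substitute x = X/Z, y = Y/Z into f, then multiply by Z^2.
  monomial -2·x^1·y^1 ↦ -2·X^1·Y^1·Z^0.
  monomial 1·x^1·y^0 ↦ 1·X^1·Y^0·Z^1.
  monomial 1·x^0·y^2 ↦ 1·X^0·Y^2·Z^0.
  monomial 1·x^0·y^1 ↦ 1·X^0·Y^1·Z^1.
  monomial 2·x^0·y^0 ↦ 2·X^0·Y^0·Z^2.
Collecting: F(X, Y, Z) = -2*X*Y + X*Z + Y**2 + Y*Z + 2*Z**2.


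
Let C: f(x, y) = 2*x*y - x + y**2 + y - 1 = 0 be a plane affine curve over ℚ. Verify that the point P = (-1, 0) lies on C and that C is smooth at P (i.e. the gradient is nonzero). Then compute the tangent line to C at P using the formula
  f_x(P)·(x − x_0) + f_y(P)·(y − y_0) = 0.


Tangent line at P: -x - y - 1 = 0.

Step 1: f(-1, 0) = 0, so P lies on C.
Step 2: partial derivatives
  f_x(x, y) = 2*y - 1, f_y(x, y) = 2*x + 2*y + 1.
  f_x(P) = -1, f_y(P) = -1 (gradient nonzero, so P is smooth).
Step 3: tangent line at P: -1·(x − -1) + -1·(y − 0) = 0.
Expanding: -x - y - 1 = 0.


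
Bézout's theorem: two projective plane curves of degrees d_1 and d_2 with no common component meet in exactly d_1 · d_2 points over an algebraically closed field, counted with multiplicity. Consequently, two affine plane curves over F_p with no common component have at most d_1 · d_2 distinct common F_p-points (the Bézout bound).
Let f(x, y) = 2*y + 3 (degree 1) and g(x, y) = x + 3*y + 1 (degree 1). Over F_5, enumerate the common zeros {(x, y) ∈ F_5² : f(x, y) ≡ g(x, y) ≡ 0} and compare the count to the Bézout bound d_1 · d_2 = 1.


Common zeros: {(1, 1)}; count = 1; Bézout bound = 1.

deg(f) = 1, deg(g) = 1, so Bézout bound = 1.
Scan x ∈ F_5. For each x, list the y ∈ F_5 with f(x, y) ≡ 0 and those with g(x, y) ≡ 0 (mod 5); the common zeros in that column are the intersection.
  x = 0: f ≡ 0 at y ∈ {1}; g ≡ 0 at y ∈ {3}; common: ∅.
  x = 1: f ≡ 0 at y ∈ {1}; g ≡ 0 at y ∈ {1}; common: {1}.
  x = 2: f ≡ 0 at y ∈ {1}; g ≡ 0 at y ∈ {4}; common: ∅.
  x = 3: f ≡ 0 at y ∈ {1}; g ≡ 0 at y ∈ {2}; common: ∅.
  x = 4: f ≡ 0 at y ∈ {1}; g ≡ 0 at y ∈ {0}; common: ∅.
Collecting: common zeros = {(1, 1)}, so the count is 1.
Comparison with the Bézout bound: 1 ≤ 1 = deg(f)·deg(g), as expected for curves with no common component (the bound is attained).


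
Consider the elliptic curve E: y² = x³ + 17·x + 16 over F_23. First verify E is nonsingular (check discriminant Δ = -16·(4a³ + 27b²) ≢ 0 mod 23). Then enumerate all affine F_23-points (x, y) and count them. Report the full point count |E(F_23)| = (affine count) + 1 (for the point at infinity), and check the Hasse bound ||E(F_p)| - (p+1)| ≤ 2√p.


Affine points = {(0, 4), (0, 19), (2, 9), (2, 14), (3, 5), (3, 18), (6, 9), (6, 14), (7, 8), (7, 15), (9, 1), (9, 22), (10, 6), (10, 17), (11, 4), (11, 19), (12, 4), (12, 19), (14, 10), (14, 13), (15, 9), (15, 14), (18, 6), (18, 17)}; affine count = 24; |E(F_23)| = 25.

Discriminant check: Δ ∝ 4a³ + 27b² = 4·17³ + 27·16² = 4·4913 + 27·256 ≡ 22 (mod 23). Nonzero ⇒ E is nonsingular.
For each x ∈ F_23, compute rhs = x³ + 17·x + 16 mod 23, then count y ∈ F_23 with y² ≡ rhs.
  x = 0: rhs = 16, matching y values: 4, 19 (2 points).
  x = 1: rhs = 11, matching y values: none (0 points).
  x = 2: rhs = 12, matching y values: 9, 14 (2 points).
  x = 3: rhs = 2, matching y values: 5, 18 (2 points).
  x = 4: rhs = 10, matching y values: none (0 points).
  x = 5: rhs = 19, matching y values: none (0 points).
  x = 6: rhs = 12, matching y values: 9, 14 (2 points).
  x = 7: rhs = 18, matching y values: 8, 15 (2 points).
  x = 8: rhs = 20, matching y values: none (0 points).
  x = 9: rhs = 1, matching y values: 1, 22 (2 points).
  x = 10: rhs = 13, matching y values: 6, 17 (2 points).
  x = 11: rhs = 16, matching y values: 4, 19 (2 points).
  x = 12: rhs = 16, matching y values: 4, 19 (2 points).
  x = 13: rhs = 19, matching y values: none (0 points).
  x = 14: rhs = 8, matching y values: 10, 13 (2 points).
  x = 15: rhs = 12, matching y values: 9, 14 (2 points).
  x = 16: rhs = 14, matching y values: none (0 points).
  x = 17: rhs = 20, matching y values: none (0 points).
  x = 18: rhs = 13, matching y values: 6, 17 (2 points).
  x = 19: rhs = 22, matching y values: none (0 points).
  x = 20: rhs = 7, matching y values: none (0 points).
  x = 21: rhs = 20, matching y values: none (0 points).
  x = 22: rhs = 21, matching y values: none (0 points).
Total affine count: 24.
Full point count |E(F_23)| = 24 + 1 = 25.
Hasse bound: |25 − (23+1)| = |1| = 1 ≤ 2√23 ≈ 9.5917 ✓.


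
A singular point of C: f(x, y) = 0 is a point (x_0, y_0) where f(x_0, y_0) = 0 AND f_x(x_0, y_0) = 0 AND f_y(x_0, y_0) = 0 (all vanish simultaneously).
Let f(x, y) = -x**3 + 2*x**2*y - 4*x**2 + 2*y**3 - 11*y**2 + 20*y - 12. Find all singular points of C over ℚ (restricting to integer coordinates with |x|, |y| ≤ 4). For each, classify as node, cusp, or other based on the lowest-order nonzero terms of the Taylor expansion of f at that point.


Singular points: {(0, 2)}; classification: cusp.

Compute partial derivatives:
  f_x = -3*x**2 + 4*x*y - 8*x.
  f_y = 2*x**2 + 6*y**2 - 22*y + 20.
Scan x_0 ∈ {−4, ..., 4}. For each x_0, f_y(x_0, y) is a polynomial in y; find its integer roots y ∈ {−4, ..., 4}, then test f_x and f at those candidates.
  x = -4: f_y(-4, y) = 6*y**2 - 22*y + 52; no integer root y with |y| ≤ 4.
  x = -3: f_y(-3, y) = 6*y**2 - 22*y + 38; no integer root y with |y| ≤ 4.
  x = -2: f_y(-2, y) = 6*y**2 - 22*y + 28; no integer root y with |y| ≤ 4.
  x = -1: f_y(-1, y) = 6*y**2 - 22*y + 22; no integer root y with |y| ≤ 4.
  x = 0: f_y(0, y) = 6*y**2 - 22*y + 20; vanishes at y ∈ {2}. (0, 2): f_x = 0, f = 0 — SINGULAR.
  x = 1: f_y(1, y) = 6*y**2 - 22*y + 22; no integer root y with |y| ≤ 4.
  x = 2: f_y(2, y) = 6*y**2 - 22*y + 28; no integer root y with |y| ≤ 4.
  x = 3: f_y(3, y) = 6*y**2 - 22*y + 38; no integer root y with |y| ≤ 4.
  x = 4: f_y(4, y) = 6*y**2 - 22*y + 52; no integer root y with |y| ≤ 4.
Only singular point on the grid: (0, 2).
Classify: substitute x = 0 + u, y = 2 + v and expand: f = -u**3 + 2*u**2*v + 2*v**3 + v**2.
No constant or linear terms (consistent with a singular point). Quadratic part: v**2. Cubic part: -u**3 + 2*u**2*v + 2*v**3.
The quadratic part v**2 is a perfect square, so there is a single (double) tangent line v = 0, i.e. y = 2. Restricting the cubic part to that line (v = 0) leaves -u**3 ≠ 0, so f is not divisible by v and the branch is v² ≈ u**3 to lowest order — this is a cusp.
Classification: cusp.


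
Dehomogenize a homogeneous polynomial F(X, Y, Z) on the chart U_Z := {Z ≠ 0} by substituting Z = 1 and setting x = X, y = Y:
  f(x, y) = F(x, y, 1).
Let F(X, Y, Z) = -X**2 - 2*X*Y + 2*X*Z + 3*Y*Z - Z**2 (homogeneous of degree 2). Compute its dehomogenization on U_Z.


f(x, y) = -x**2 - 2*x*y + 2*x + 3*y - 1

On U_Z we set Z = 1. Each monomial c·X^i·Y^j·Z^k in F becomes c·x^i·y^j·1^k = c·x^i·y^j.
Substituting Z = 1: F(X, Y, 1) = -x**2 - 2*x*y + 2*x + 3*y - 1.
Note: deg(f) ≤ deg(F) = 2; strict inequality happens when F is divisible by Z (lost terms).


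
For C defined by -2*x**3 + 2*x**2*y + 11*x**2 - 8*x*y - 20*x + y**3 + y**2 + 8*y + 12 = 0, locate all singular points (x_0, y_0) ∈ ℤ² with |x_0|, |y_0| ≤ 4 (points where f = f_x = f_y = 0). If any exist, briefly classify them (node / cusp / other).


Singular points: {(2, 0)}; classification: node.

Compute partial derivatives:
  f_x = -6*x**2 + 4*x*y + 22*x - 8*y - 20.
  f_y = 2*x**2 - 8*x + 3*y**2 + 2*y + 8.
Scan x_0 ∈ {−4, ..., 4}. For each x_0, f_y(x_0, y) is a polynomial in y; find its integer roots y ∈ {−4, ..., 4}, then test f_x and f at those candidates.
  x = -4: f_y(-4, y) = 3*y**2 + 2*y + 72; no integer root y with |y| ≤ 4.
  x = -3: f_y(-3, y) = 3*y**2 + 2*y + 50; no integer root y with |y| ≤ 4.
  x = -2: f_y(-2, y) = 3*y**2 + 2*y + 32; no integer root y with |y| ≤ 4.
  x = -1: f_y(-1, y) = 3*y**2 + 2*y + 18; no integer root y with |y| ≤ 4.
  x = 0: f_y(0, y) = 3*y**2 + 2*y + 8; no integer root y with |y| ≤ 4.
  x = 1: f_y(1, y) = 3*y**2 + 2*y + 2; no integer root y with |y| ≤ 4.
  x = 2: f_y(2, y) = 3*y**2 + 2*y; vanishes at y ∈ {0}. (2, 0): f_x = 0, f = 0 — SINGULAR.
  x = 3: f_y(3, y) = 3*y**2 + 2*y + 2; no integer root y with |y| ≤ 4.
  x = 4: f_y(4, y) = 3*y**2 + 2*y + 8; no integer root y with |y| ≤ 4.
Only singular point on the grid: (2, 0).
Classify: substitute x = 2 + u, y = 0 + v and expand: f = -2*u**3 + 2*u**2*v - u**2 + v**3 + v**2.
No constant or linear terms (consistent with a singular point). Quadratic part: -u**2 + v**2. Cubic part: -2*u**3 + 2*u**2*v + v**3.
The quadratic part v**2 - u**2 = (v − u)(v + u) splits into two distinct linear factors, so there are two distinct tangent lines y − 0 = ±(x − 2) — this is a node (ordinary double point).
Classification: node.


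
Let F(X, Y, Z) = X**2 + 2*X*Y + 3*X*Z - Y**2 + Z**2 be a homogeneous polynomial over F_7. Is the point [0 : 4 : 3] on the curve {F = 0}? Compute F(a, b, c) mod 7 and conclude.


F(0,4,3) ≡ 0 (mod 7); P is on the curve.

Evaluate F(0, 4, 3) term-by-term (mod 7).
  X**2 ↦ 1·0·1·1 = 0
  2*X*Y ↦ 2·0·4·1 = 0
  3*X*Z ↦ 3·0·1·3 = 0
  -Y**2 ↦ -1·1·16·1 = -16
  Z**2 ↦ 1·1·1·9 = 9
Sum: F(0, 4, 3) = (0) + (0) + (0) + (-16) + (9) = -7.
Reducing mod 7: -7 ≡ 0 (mod 7).
Since F(a, b, c) ≡ 0 (mod 7), P lies on the curve.


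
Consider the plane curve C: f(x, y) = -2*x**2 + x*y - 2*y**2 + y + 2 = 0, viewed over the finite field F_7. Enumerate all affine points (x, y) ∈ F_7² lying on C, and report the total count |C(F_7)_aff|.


Affine F_7-points: {(1, 0), (1, 1), (3, 1), (4, 2), (4, 4), (5, 4), (5, 6), (6, 0)}; count = 8.

For each of the 49 pairs (x, y) ∈ F_7², evaluate f(x, y) mod 7. Record the zeros.
  x = 0: [0↦2, 1↦1, 2↦3, 3↦1, 4↦2, 5↦6, 6↦6]  zeros at y ∈ ∅
  x = 1: [0↦0, 1↦0, 2↦3, 3↦2, 4↦4, 5↦2, 6↦3]  zeros at y ∈ {0, 1}
  x = 2: [0↦1, 1↦2, 2↦6, 3↦6, 4↦2, 5↦1, 6↦3]  zeros at y ∈ ∅
  x = 3: [0↦5, 1↦0, 2↦5, 3↦6, 4↦3, 5↦3, 6↦6]  zeros at y ∈ {1}
  x = 4: [0↦5, 1↦1, 2↦0, 3↦2, 4↦0, 5↦1, 6↦5]  zeros at y ∈ {2, 4}
  x = 5: [0↦1, 1↦5, 2↦5, 3↦1, 4↦0, 5↦2, 6↦0]  zeros at y ∈ {4, 6}
  x = 6: [0↦0, 1↦5, 2↦6, 3↦3, 4↦3, 5↦6, 6↦5]  zeros at y ∈ {0}
Collecting zeros: affine points = {(1, 0), (1, 1), (3, 1), (4, 2), (4, 4), (5, 4), (5, 6), (6, 0)}.
Total count |C(F_7)_aff| = 8.


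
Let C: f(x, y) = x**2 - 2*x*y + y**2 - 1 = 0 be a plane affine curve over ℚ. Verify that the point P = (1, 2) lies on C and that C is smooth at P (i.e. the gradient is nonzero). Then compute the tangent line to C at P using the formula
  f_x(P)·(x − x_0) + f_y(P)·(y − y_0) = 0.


Tangent line at P: -2*x + 2*y - 2 = 0.

Step 1: f(1, 2) = 0, so P lies on C.
Step 2: partial derivatives
  f_x(x, y) = 2*x - 2*y, f_y(x, y) = -2*x + 2*y.
  f_x(P) = -2, f_y(P) = 2 (gradient nonzero, so P is smooth).
Step 3: tangent line at P: -2·(x − 1) + 2·(y − 2) = 0.
Expanding: -2*x + 2*y - 2 = 0.


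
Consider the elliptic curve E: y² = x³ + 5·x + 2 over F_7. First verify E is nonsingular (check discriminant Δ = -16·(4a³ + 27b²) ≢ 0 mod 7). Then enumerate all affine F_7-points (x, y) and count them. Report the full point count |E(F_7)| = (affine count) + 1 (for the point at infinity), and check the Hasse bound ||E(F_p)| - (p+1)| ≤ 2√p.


Affine points = {(0, 3), (0, 4), (1, 1), (1, 6), (3, 3), (3, 4), (4, 3), (4, 4)}; affine count = 8; |E(F_7)| = 9.

Discriminant check: Δ ∝ 4a³ + 27b² = 4·5³ + 27·2² = 4·125 + 27·4 ≡ 6 (mod 7). Nonzero ⇒ E is nonsingular.
For each x ∈ F_7, compute rhs = x³ + 5·x + 2 mod 7, then count y ∈ F_7 with y² ≡ rhs.
  x = 0: rhs = 2, matching y values: 3, 4 (2 points).
  x = 1: rhs = 1, matching y values: 1, 6 (2 points).
  x = 2: rhs = 6, matching y values: none (0 points).
  x = 3: rhs = 2, matching y values: 3, 4 (2 points).
  x = 4: rhs = 2, matching y values: 3, 4 (2 points).
  x = 5: rhs = 5, matching y values: none (0 points).
  x = 6: rhs = 3, matching y values: none (0 points).
Total affine count: 8.
Full point count |E(F_7)| = 8 + 1 = 9.
Hasse bound: |9 − (7+1)| = |1| = 1 ≤ 2√7 ≈ 5.2915 ✓.


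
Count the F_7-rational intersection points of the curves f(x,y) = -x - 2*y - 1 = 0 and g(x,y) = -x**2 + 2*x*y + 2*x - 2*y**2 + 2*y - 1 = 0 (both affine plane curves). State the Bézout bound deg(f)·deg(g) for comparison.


Common zeros: {(3, 5), (5, 4)}; count = 2; Bézout bound = 2.

deg(f) = 1, deg(g) = 2, so Bézout bound = 2.
Scan x ∈ F_7. For each x, list the y ∈ F_7 with f(x, y) ≡ 0 and those with g(x, y) ≡ 0 (mod 7); the common zeros in that column are the intersection.
  x = 0: f ≡ 0 at y ∈ {3}; g ≡ 0 at y ∈ ∅; common: ∅.
  x = 1: f ≡ 0 at y ∈ {6}; g ≡ 0 at y ∈ {0, 2}; common: ∅.
  x = 2: f ≡ 0 at y ∈ {2}; g ≡ 0 at y ∈ {5}; common: ∅.
  x = 3: f ≡ 0 at y ∈ {5}; g ≡ 0 at y ∈ {5, 6}; common: {5}.
  x = 4: f ≡ 0 at y ∈ {1}; g ≡ 0 at y ∈ {6}; common: ∅.
  x = 5: f ≡ 0 at y ∈ {4}; g ≡ 0 at y ∈ {2, 4}; common: {4}.
  x = 6: f ≡ 0 at y ∈ {0}; g ≡ 0 at y ∈ ∅; common: ∅.
Collecting: common zeros = {(3, 5), (5, 4)}, so the count is 2.
Comparison with the Bézout bound: 2 ≤ 2 = deg(f)·deg(g), as expected for curves with no common component (the bound is attained).


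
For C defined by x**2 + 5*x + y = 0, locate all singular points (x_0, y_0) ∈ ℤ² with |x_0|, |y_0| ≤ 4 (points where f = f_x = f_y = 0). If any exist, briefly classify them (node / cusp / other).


No singular points in the scanned grid; C is smooth there.

Compute partial derivatives:
  f_x = 2*x + 5.
  f_y = 1.
f_y = 1 is a nonzero constant, so f_y never vanishes: no point (x, y) can satisfy f = f_x = f_y = 0. In particular no (x, y) ∈ {−4, ..., 4}² is singular; the curve is smooth.


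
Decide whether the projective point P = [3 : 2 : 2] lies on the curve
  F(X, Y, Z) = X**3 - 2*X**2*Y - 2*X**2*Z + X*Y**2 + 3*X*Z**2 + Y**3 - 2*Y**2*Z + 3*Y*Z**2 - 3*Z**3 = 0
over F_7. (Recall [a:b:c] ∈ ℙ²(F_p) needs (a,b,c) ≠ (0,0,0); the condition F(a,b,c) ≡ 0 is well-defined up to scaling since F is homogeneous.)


F(3,2,2) ≡ 2 (mod 7); P is NOT on the curve.

Evaluate F(3, 2, 2) term-by-term (mod 7).
  X**3 ↦ 1·27·1·1 = 27
  -2*X**2*Y ↦ -2·9·2·1 = -36
  -2*X**2*Z ↦ -2·9·1·2 = -36
  X*Y**2 ↦ 1·3·4·1 = 12
  3*X*Z**2 ↦ 3·3·1·4 = 36
  Y**3 ↦ 1·1·8·1 = 8
  -2*Y**2*Z ↦ -2·1·4·2 = -16
  3*Y*Z**2 ↦ 3·1·2·4 = 24
  -3*Z**3 ↦ -3·1·1·8 = -24
Sum: F(3, 2, 2) = (27) + (-36) + (-36) + (12) + (36) + (8) + (-16) + (24) + (-24) = -5.
Reducing mod 7: -5 ≡ 2 (mod 7).
Since F(a, b, c) ≡ 2 ≠ 0 (mod 7), P does NOT lie on the curve.


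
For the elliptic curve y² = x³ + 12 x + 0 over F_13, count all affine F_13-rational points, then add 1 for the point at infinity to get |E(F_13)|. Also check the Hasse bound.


Affine points = {(0, 0), (1, 0), (5, 4), (5, 9), (8, 6), (8, 7), (12, 0)}; affine count = 7; |E(F_13)| = 8.

Discriminant check: Δ ∝ 4a³ + 27b² = 4·12³ + 27·0² = 4·1728 + 27·0 ≡ 9 (mod 13). Nonzero ⇒ E is nonsingular.
For each x ∈ F_13, compute rhs = x³ + 12·x + 0 mod 13, then count y ∈ F_13 with y² ≡ rhs.
  x = 0: rhs = 0, matching y values: 0 (1 points).
  x = 1: rhs = 0, matching y values: 0 (1 points).
  x = 2: rhs = 6, matching y values: none (0 points).
  x = 3: rhs = 11, matching y values: none (0 points).
  x = 4: rhs = 8, matching y values: none (0 points).
  x = 5: rhs = 3, matching y values: 4, 9 (2 points).
  x = 6: rhs = 2, matching y values: none (0 points).
  x = 7: rhs = 11, matching y values: none (0 points).
  x = 8: rhs = 10, matching y values: 6, 7 (2 points).
  x = 9: rhs = 5, matching y values: none (0 points).
  x = 10: rhs = 2, matching y values: none (0 points).
  x = 11: rhs = 7, matching y values: none (0 points).
  x = 12: rhs = 0, matching y values: 0 (1 points).
Total affine count: 7.
Full point count |E(F_13)| = 7 + 1 = 8.
Hasse bound: |8 − (13+1)| = |-6| = 6 ≤ 2√13 ≈ 7.2111 ✓.


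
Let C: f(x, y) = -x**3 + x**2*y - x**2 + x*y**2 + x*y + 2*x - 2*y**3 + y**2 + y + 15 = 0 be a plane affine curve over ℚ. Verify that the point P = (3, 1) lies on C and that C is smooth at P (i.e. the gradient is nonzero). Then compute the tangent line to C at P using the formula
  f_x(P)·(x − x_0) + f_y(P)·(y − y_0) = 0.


Tangent line at P: -23*x + 15*y + 54 = 0.

Step 1: f(3, 1) = 0, so P lies on C.
Step 2: partial derivatives
  f_x(x, y) = -3*x**2 + 2*x*y - 2*x + y**2 + y + 2, f_y(x, y) = x**2 + 2*x*y + x - 6*y**2 + 2*y + 1.
  f_x(P) = -23, f_y(P) = 15 (gradient nonzero, so P is smooth).
Step 3: tangent line at P: -23·(x − 3) + 15·(y − 1) = 0.
Expanding: -23*x + 15*y + 54 = 0.
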